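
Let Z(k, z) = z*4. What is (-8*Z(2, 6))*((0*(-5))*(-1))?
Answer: 0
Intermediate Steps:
Z(k, z) = 4*z
(-8*Z(2, 6))*((0*(-5))*(-1)) = (-32*6)*((0*(-5))*(-1)) = (-8*24)*(0*(-1)) = -192*0 = 0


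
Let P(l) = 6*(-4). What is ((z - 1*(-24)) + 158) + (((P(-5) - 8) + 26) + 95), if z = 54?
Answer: 325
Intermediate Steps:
P(l) = -24
((z - 1*(-24)) + 158) + (((P(-5) - 8) + 26) + 95) = ((54 - 1*(-24)) + 158) + (((-24 - 8) + 26) + 95) = ((54 + 24) + 158) + ((-32 + 26) + 95) = (78 + 158) + (-6 + 95) = 236 + 89 = 325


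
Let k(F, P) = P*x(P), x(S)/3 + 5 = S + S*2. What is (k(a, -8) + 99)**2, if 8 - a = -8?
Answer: 632025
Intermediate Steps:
a = 16 (a = 8 - 1*(-8) = 8 + 8 = 16)
x(S) = -15 + 9*S (x(S) = -15 + 3*(S + S*2) = -15 + 3*(S + 2*S) = -15 + 3*(3*S) = -15 + 9*S)
k(F, P) = P*(-15 + 9*P)
(k(a, -8) + 99)**2 = (3*(-8)*(-5 + 3*(-8)) + 99)**2 = (3*(-8)*(-5 - 24) + 99)**2 = (3*(-8)*(-29) + 99)**2 = (696 + 99)**2 = 795**2 = 632025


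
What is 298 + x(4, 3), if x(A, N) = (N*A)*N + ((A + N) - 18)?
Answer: 323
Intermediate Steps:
x(A, N) = -18 + A + N + A*N² (x(A, N) = (A*N)*N + (-18 + A + N) = A*N² + (-18 + A + N) = -18 + A + N + A*N²)
298 + x(4, 3) = 298 + (-18 + 4 + 3 + 4*3²) = 298 + (-18 + 4 + 3 + 4*9) = 298 + (-18 + 4 + 3 + 36) = 298 + 25 = 323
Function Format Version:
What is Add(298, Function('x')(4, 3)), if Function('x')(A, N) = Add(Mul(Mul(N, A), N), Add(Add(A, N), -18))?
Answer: 323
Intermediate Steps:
Function('x')(A, N) = Add(-18, A, N, Mul(A, Pow(N, 2))) (Function('x')(A, N) = Add(Mul(Mul(A, N), N), Add(-18, A, N)) = Add(Mul(A, Pow(N, 2)), Add(-18, A, N)) = Add(-18, A, N, Mul(A, Pow(N, 2))))
Add(298, Function('x')(4, 3)) = Add(298, Add(-18, 4, 3, Mul(4, Pow(3, 2)))) = Add(298, Add(-18, 4, 3, Mul(4, 9))) = Add(298, Add(-18, 4, 3, 36)) = Add(298, 25) = 323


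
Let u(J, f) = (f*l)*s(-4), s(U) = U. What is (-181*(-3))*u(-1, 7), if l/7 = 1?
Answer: -106428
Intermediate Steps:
l = 7 (l = 7*1 = 7)
u(J, f) = -28*f (u(J, f) = (f*7)*(-4) = (7*f)*(-4) = -28*f)
(-181*(-3))*u(-1, 7) = (-181*(-3))*(-28*7) = 543*(-196) = -106428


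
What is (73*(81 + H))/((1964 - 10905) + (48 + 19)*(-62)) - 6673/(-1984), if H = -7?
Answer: 76665367/25980480 ≈ 2.9509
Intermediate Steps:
(73*(81 + H))/((1964 - 10905) + (48 + 19)*(-62)) - 6673/(-1984) = (73*(81 - 7))/((1964 - 10905) + (48 + 19)*(-62)) - 6673/(-1984) = (73*74)/(-8941 + 67*(-62)) - 6673*(-1/1984) = 5402/(-8941 - 4154) + 6673/1984 = 5402/(-13095) + 6673/1984 = 5402*(-1/13095) + 6673/1984 = -5402/13095 + 6673/1984 = 76665367/25980480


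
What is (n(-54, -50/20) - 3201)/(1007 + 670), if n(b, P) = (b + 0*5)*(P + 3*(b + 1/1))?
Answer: 1840/559 ≈ 3.2916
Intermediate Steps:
n(b, P) = b*(3 + P + 3*b) (n(b, P) = (b + 0)*(P + 3*(b + 1)) = b*(P + 3*(1 + b)) = b*(P + (3 + 3*b)) = b*(3 + P + 3*b))
(n(-54, -50/20) - 3201)/(1007 + 670) = (-54*(3 - 50/20 + 3*(-54)) - 3201)/(1007 + 670) = (-54*(3 - 50*1/20 - 162) - 3201)/1677 = (-54*(3 - 5/2 - 162) - 3201)*(1/1677) = (-54*(-323/2) - 3201)*(1/1677) = (8721 - 3201)*(1/1677) = 5520*(1/1677) = 1840/559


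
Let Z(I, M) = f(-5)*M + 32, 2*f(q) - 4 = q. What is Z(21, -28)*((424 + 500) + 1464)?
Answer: 109848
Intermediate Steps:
f(q) = 2 + q/2
Z(I, M) = 32 - M/2 (Z(I, M) = (2 + (1/2)*(-5))*M + 32 = (2 - 5/2)*M + 32 = -M/2 + 32 = 32 - M/2)
Z(21, -28)*((424 + 500) + 1464) = (32 - 1/2*(-28))*((424 + 500) + 1464) = (32 + 14)*(924 + 1464) = 46*2388 = 109848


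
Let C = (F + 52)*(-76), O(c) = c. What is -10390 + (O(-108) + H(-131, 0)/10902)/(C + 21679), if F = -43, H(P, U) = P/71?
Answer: -9932240946751/955941870 ≈ -10390.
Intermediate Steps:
H(P, U) = P/71 (H(P, U) = P*(1/71) = P/71)
C = -684 (C = (-43 + 52)*(-76) = 9*(-76) = -684)
-10390 + (O(-108) + H(-131, 0)/10902)/(C + 21679) = -10390 + (-108 + ((1/71)*(-131))/10902)/(-684 + 21679) = -10390 + (-108 - 131/71*1/10902)/20995 = -10390 + (-108 - 131/774042)*(1/20995) = -10390 - 83596667/774042*1/20995 = -10390 - 4917451/955941870 = -9932240946751/955941870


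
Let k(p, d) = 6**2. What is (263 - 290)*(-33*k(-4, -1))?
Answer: 32076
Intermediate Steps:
k(p, d) = 36
(263 - 290)*(-33*k(-4, -1)) = (263 - 290)*(-33*36) = -27*(-1188) = 32076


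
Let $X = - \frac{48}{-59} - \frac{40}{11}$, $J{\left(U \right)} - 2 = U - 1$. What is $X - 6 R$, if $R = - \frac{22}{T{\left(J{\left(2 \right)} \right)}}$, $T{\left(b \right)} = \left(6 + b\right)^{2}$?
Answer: $- \frac{20908}{17523} \approx -1.1932$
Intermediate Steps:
$J{\left(U \right)} = 1 + U$ ($J{\left(U \right)} = 2 + \left(U - 1\right) = 2 + \left(-1 + U\right) = 1 + U$)
$R = - \frac{22}{81}$ ($R = - \frac{22}{\left(6 + \left(1 + 2\right)\right)^{2}} = - \frac{22}{\left(6 + 3\right)^{2}} = - \frac{22}{9^{2}} = - \frac{22}{81} \approx -0.27161$)
$X = - \frac{1832}{649}$ ($X = \left(-48\right) \left(- \frac{1}{59}\right) - \frac{40}{11} = \frac{48}{59} - \frac{40}{11} = - \frac{1832}{649} \approx -2.8228$)
$X - 6 R = - \frac{1832}{649} - - \frac{44}{27} = - \frac{1832}{649} + \frac{44}{27} = - \frac{20908}{17523}$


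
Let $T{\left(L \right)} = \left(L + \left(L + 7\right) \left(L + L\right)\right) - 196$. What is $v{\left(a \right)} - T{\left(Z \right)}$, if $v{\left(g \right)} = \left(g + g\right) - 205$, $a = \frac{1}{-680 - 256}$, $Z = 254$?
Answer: $- \frac{62174269}{468} \approx -1.3285 \cdot 10^{5}$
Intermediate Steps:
$a = - \frac{1}{936}$ ($a = \frac{1}{-936} = - \frac{1}{936} \approx -0.0010684$)
$T{\left(L \right)} = -196 + L + 2 L \left(7 + L\right)$ ($T{\left(L \right)} = \left(L + \left(7 + L\right) 2 L\right) - 196 = \left(L + 2 L \left(7 + L\right)\right) - 196 = -196 + L + 2 L \left(7 + L\right)$)
$v{\left(g \right)} = -205 + 2 g$ ($v{\left(g \right)} = 2 g - 205 = -205 + 2 g$)
$v{\left(a \right)} - T{\left(Z \right)} = \left(-205 + 2 \left(- \frac{1}{936}\right)\right) - \left(-196 + 2 \cdot 254^{2} + 15 \cdot 254\right) = \left(-205 - \frac{1}{468}\right) - \left(-196 + 2 \cdot 64516 + 3810\right) = - \frac{95941}{468} - \left(-196 + 129032 + 3810\right) = - \frac{95941}{468} - 132646 = - \frac{62174269}{468}$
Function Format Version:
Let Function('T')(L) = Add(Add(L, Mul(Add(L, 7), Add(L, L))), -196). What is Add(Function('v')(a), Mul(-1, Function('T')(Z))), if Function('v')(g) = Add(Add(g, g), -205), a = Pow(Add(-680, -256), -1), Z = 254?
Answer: Rational(-62174269, 468) ≈ -1.3285e+5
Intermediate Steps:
a = Rational(-1, 936) (a = Pow(-936, -1) = Rational(-1, 936) ≈ -0.0010684)
Function('T')(L) = Add(-196, L, Mul(2, L, Add(7, L))) (Function('T')(L) = Add(Add(L, Mul(Add(7, L), Mul(2, L))), -196) = Add(Add(L, Mul(2, L, Add(7, L))), -196) = Add(-196, L, Mul(2, L, Add(7, L))))
Function('v')(g) = Add(-205, Mul(2, g)) (Function('v')(g) = Add(Mul(2, g), -205) = Add(-205, Mul(2, g)))
Add(Function('v')(a), Mul(-1, Function('T')(Z))) = Add(Add(-205, Mul(2, Rational(-1, 936))), Mul(-1, Add(-196, Mul(2, Pow(254, 2)), Mul(15, 254)))) = Add(Add(-205, Rational(-1, 468)), Mul(-1, Add(-196, Mul(2, 64516), 3810))) = Add(Rational(-95941, 468), Mul(-1, Add(-196, 129032, 3810))) = Add(Rational(-95941, 468), Mul(-1, 132646)) = Add(Rational(-95941, 468), -132646) = Rational(-62174269, 468)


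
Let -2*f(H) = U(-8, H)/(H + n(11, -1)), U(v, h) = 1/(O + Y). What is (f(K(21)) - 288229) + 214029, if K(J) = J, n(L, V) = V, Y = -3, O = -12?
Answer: -44519999/600 ≈ -74200.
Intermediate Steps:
U(v, h) = -1/15 (U(v, h) = 1/(-12 - 3) = 1/(-15) = -1/15)
f(H) = 1/(30*(-1 + H)) (f(H) = -(-1)/(30*(H - 1)) = -(-1)/(30*(-1 + H)) = 1/(30*(-1 + H)))
(f(K(21)) - 288229) + 214029 = (1/(30*(-1 + 21)) - 288229) + 214029 = ((1/30)/20 - 288229) + 214029 = ((1/30)*(1/20) - 288229) + 214029 = (1/600 - 288229) + 214029 = -172937399/600 + 214029 = -44519999/600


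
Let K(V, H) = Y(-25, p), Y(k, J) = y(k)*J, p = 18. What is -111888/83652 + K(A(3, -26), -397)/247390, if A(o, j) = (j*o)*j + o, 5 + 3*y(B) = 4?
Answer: -1153353093/862277845 ≈ -1.3376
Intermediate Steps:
y(B) = -1/3 (y(B) = -5/3 + (1/3)*4 = -5/3 + 4/3 = -1/3)
Y(k, J) = -J/3
A(o, j) = o + o*j**2 (A(o, j) = o*j**2 + o = o + o*j**2)
K(V, H) = -6 (K(V, H) = -1/3*18 = -6)
-111888/83652 + K(A(3, -26), -397)/247390 = -111888/83652 - 6/247390 = -111888*1/83652 - 6*1/247390 = -9324/6971 - 3/123695 = -1153353093/862277845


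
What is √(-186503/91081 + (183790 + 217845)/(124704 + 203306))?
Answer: I*√29389741281179520078/5975095762 ≈ 0.9073*I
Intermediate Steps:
√(-186503/91081 + (183790 + 217845)/(124704 + 203306)) = √(-186503*1/91081 + 401635/328010) = √(-186503/91081 + 401635*(1/328010)) = √(-186503/91081 + 80327/65602) = √(-4918706319/5975095762) = I*√29389741281179520078/5975095762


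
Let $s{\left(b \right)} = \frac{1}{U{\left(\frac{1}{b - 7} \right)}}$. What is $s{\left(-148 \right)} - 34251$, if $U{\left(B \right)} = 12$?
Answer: $- \frac{411011}{12} \approx -34251.0$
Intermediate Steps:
$s{\left(b \right)} = \frac{1}{12}$
$s{\left(-148 \right)} - 34251 = \frac{1}{12} - 34251 = - \frac{411011}{12}$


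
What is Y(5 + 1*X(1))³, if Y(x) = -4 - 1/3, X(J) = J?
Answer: -2197/27 ≈ -81.370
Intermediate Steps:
Y(x) = -13/3 (Y(x) = -4 - 1*⅓ = -4 - ⅓ = -13/3)
Y(5 + 1*X(1))³ = (-13/3)³ = -2197/27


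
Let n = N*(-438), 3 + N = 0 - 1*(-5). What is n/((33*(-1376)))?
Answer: 73/3784 ≈ 0.019292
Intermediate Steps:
N = 2 (N = -3 + (0 - 1*(-5)) = -3 + (0 + 5) = -3 + 5 = 2)
n = -876 (n = 2*(-438) = -876)
n/((33*(-1376))) = -876/(33*(-1376)) = -876/(-45408) = -876*(-1/45408) = 73/3784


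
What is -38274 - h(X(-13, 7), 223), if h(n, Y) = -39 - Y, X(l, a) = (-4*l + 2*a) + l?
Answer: -38012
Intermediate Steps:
X(l, a) = -3*l + 2*a
-38274 - h(X(-13, 7), 223) = -38274 - (-39 - 1*223) = -38274 - (-39 - 223) = -38274 - 1*(-262) = -38274 + 262 = -38012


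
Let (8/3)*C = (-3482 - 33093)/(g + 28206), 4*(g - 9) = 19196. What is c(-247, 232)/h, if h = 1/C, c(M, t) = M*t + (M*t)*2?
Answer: 2357880525/33014 ≈ 71421.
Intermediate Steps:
g = 4808 (g = 9 + (¼)*19196 = 9 + 4799 = 4808)
C = -109725/264112 (C = 3*((-3482 - 33093)/(4808 + 28206))/8 = 3*(-36575/33014)/8 = 3*(-36575*1/33014)/8 = (3/8)*(-36575/33014) = -109725/264112 ≈ -0.41545)
c(M, t) = 3*M*t (c(M, t) = M*t + 2*M*t = 3*M*t)
h = -264112/109725 (h = 1/(-109725/264112) = -264112/109725 ≈ -2.4070)
c(-247, 232)/h = (3*(-247)*232)/(-264112/109725) = -171912*(-109725/264112) = 2357880525/33014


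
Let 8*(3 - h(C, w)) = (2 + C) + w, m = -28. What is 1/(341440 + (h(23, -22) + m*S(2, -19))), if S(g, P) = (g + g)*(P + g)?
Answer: 8/2746773 ≈ 2.9125e-6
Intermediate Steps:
h(C, w) = 11/4 - C/8 - w/8 (h(C, w) = 3 - ((2 + C) + w)/8 = 3 - (2 + C + w)/8 = 3 + (-¼ - C/8 - w/8) = 11/4 - C/8 - w/8)
S(g, P) = 2*g*(P + g) (S(g, P) = (2*g)*(P + g) = 2*g*(P + g))
1/(341440 + (h(23, -22) + m*S(2, -19))) = 1/(341440 + ((11/4 - ⅛*23 - ⅛*(-22)) - 56*2*(-19 + 2))) = 1/(341440 + ((11/4 - 23/8 + 11/4) - 56*2*(-17))) = 1/(341440 + (21/8 - 28*(-68))) = 1/(341440 + (21/8 + 1904)) = 1/(341440 + 15253/8) = 1/(2746773/8) = 8/2746773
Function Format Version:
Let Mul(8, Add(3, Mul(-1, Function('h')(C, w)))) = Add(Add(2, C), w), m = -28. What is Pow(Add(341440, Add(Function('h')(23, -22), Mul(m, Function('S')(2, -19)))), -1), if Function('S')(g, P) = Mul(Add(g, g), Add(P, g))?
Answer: Rational(8, 2746773) ≈ 2.9125e-6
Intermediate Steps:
Function('h')(C, w) = Add(Rational(11, 4), Mul(Rational(-1, 8), C), Mul(Rational(-1, 8), w)) (Function('h')(C, w) = Add(3, Mul(Rational(-1, 8), Add(Add(2, C), w))) = Add(3, Mul(Rational(-1, 8), Add(2, C, w))) = Add(3, Add(Rational(-1, 4), Mul(Rational(-1, 8), C), Mul(Rational(-1, 8), w))) = Add(Rational(11, 4), Mul(Rational(-1, 8), C), Mul(Rational(-1, 8), w)))
Function('S')(g, P) = Mul(2, g, Add(P, g)) (Function('S')(g, P) = Mul(Mul(2, g), Add(P, g)) = Mul(2, g, Add(P, g)))
Pow(Add(341440, Add(Function('h')(23, -22), Mul(m, Function('S')(2, -19)))), -1) = Pow(Add(341440, Add(Add(Rational(11, 4), Mul(Rational(-1, 8), 23), Mul(Rational(-1, 8), -22)), Mul(-28, Mul(2, 2, Add(-19, 2))))), -1) = Pow(Add(341440, Add(Add(Rational(11, 4), Rational(-23, 8), Rational(11, 4)), Mul(-28, Mul(2, 2, -17)))), -1) = Pow(Add(341440, Add(Rational(21, 8), Mul(-28, -68))), -1) = Pow(Add(341440, Add(Rational(21, 8), 1904)), -1) = Pow(Add(341440, Rational(15253, 8)), -1) = Pow(Rational(2746773, 8), -1) = Rational(8, 2746773)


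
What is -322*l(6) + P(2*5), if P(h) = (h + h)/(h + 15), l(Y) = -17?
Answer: 27374/5 ≈ 5474.8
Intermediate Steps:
P(h) = 2*h/(15 + h) (P(h) = (2*h)/(15 + h) = 2*h/(15 + h))
-322*l(6) + P(2*5) = -322*(-17) + 2*(2*5)/(15 + 2*5) = 5474 + 2*10/(15 + 10) = 5474 + 2*10/25 = 5474 + 2*10*(1/25) = 5474 + ⅘ = 27374/5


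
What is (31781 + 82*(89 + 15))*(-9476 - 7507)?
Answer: -684567747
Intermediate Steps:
(31781 + 82*(89 + 15))*(-9476 - 7507) = (31781 + 82*104)*(-16983) = (31781 + 8528)*(-16983) = 40309*(-16983) = -684567747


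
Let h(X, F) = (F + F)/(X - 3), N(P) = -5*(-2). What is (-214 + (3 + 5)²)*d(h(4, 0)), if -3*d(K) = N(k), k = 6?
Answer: 500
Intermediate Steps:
N(P) = 10
h(X, F) = 2*F/(-3 + X) (h(X, F) = (2*F)/(-3 + X) = 2*F/(-3 + X))
d(K) = -10/3 (d(K) = -⅓*10 = -10/3)
(-214 + (3 + 5)²)*d(h(4, 0)) = (-214 + (3 + 5)²)*(-10/3) = (-214 + 8²)*(-10/3) = (-214 + 64)*(-10/3) = -150*(-10/3) = 500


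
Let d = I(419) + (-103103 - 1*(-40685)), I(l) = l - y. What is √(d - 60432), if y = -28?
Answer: I*√122403 ≈ 349.86*I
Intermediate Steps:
I(l) = 28 + l (I(l) = l - 1*(-28) = l + 28 = 28 + l)
d = -61971 (d = (28 + 419) + (-103103 - 1*(-40685)) = 447 + (-103103 + 40685) = 447 - 62418 = -61971)
√(d - 60432) = √(-61971 - 60432) = √(-122403) = I*√122403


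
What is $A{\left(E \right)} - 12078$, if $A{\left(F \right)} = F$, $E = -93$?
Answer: $-12171$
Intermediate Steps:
$A{\left(E \right)} - 12078 = -93 - 12078 = -12171$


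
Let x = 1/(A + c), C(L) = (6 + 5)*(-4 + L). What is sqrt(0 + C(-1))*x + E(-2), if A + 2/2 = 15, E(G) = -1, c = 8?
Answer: -1 + I*sqrt(55)/22 ≈ -1.0 + 0.3371*I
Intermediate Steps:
C(L) = -44 + 11*L (C(L) = 11*(-4 + L) = -44 + 11*L)
A = 14 (A = -1 + 15 = 14)
x = 1/22 (x = 1/(14 + 8) = 1/22 ≈ 0.045455)
sqrt(0 + C(-1))*x + E(-2) = sqrt(0 + (-44 + 11*(-1)))*(1/22) - 1 = sqrt(0 + (-44 - 11))*(1/22) - 1 = sqrt(0 - 55)*(1/22) - 1 = sqrt(-55)*(1/22) - 1 = (I*sqrt(55))*(1/22) - 1 = I*sqrt(55)/22 - 1 = -1 + I*sqrt(55)/22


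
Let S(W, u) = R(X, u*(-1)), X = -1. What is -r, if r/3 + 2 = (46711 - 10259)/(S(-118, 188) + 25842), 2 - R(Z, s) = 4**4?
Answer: 11043/6397 ≈ 1.7263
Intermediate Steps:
R(Z, s) = -254 (R(Z, s) = 2 - 1*4**4 = 2 - 1*256 = 2 - 256 = -254)
S(W, u) = -254
r = -11043/6397 (r = -6 + 3*((46711 - 10259)/(-254 + 25842)) = -6 + 3*(36452/25588) = -6 + 3*(36452*(1/25588)) = -6 + 3*(9113/6397) = -6 + 27339/6397 = -11043/6397 ≈ -1.7263)
-r = -1*(-11043/6397) = 11043/6397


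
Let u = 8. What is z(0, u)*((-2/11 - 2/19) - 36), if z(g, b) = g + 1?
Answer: -7584/209 ≈ -36.287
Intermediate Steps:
z(g, b) = 1 + g
z(0, u)*((-2/11 - 2/19) - 36) = (1 + 0)*((-2/11 - 2/19) - 36) = 1*((-2*1/11 - 2*1/19) - 36) = 1*((-2/11 - 2/19) - 36) = 1*(-60/209 - 36) = 1*(-7584/209) = -7584/209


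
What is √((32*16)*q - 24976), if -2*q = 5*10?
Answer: 4*I*√2361 ≈ 194.36*I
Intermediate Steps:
q = -25 (q = -5*10/2 = -½*50 = -25)
√((32*16)*q - 24976) = √((32*16)*(-25) - 24976) = √(512*(-25) - 24976) = √(-12800 - 24976) = √(-37776) = 4*I*√2361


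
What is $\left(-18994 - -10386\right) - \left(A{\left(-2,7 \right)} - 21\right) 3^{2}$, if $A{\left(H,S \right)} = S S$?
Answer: $-8860$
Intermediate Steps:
$A{\left(H,S \right)} = S^{2}$
$\left(-18994 - -10386\right) - \left(A{\left(-2,7 \right)} - 21\right) 3^{2} = \left(-18994 - -10386\right) - \left(7^{2} - 21\right) 3^{2} = \left(-18994 + 10386\right) - \left(49 - 21\right) 9 = -8608 - 28 \cdot 9 = -8608 - 252 = -8860$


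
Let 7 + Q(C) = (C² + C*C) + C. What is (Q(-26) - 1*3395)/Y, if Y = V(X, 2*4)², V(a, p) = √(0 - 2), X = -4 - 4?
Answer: 1038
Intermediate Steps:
X = -8
V(a, p) = I*√2 (V(a, p) = √(-2) = I*√2)
Y = -2 (Y = (I*√2)² = -2)
Q(C) = -7 + C + 2*C² (Q(C) = -7 + ((C² + C*C) + C) = -7 + ((C² + C²) + C) = -7 + (2*C² + C) = -7 + (C + 2*C²) = -7 + C + 2*C²)
(Q(-26) - 1*3395)/Y = ((-7 - 26 + 2*(-26)²) - 1*3395)/(-2) = ((-7 - 26 + 2*676) - 3395)*(-½) = ((-7 - 26 + 1352) - 3395)*(-½) = (1319 - 3395)*(-½) = -2076*(-½) = 1038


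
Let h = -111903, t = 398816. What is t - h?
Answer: 510719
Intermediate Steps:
t - h = 398816 - 1*(-111903) = 398816 + 111903 = 510719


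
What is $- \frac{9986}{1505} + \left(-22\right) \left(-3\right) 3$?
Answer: $\frac{288004}{1505} \approx 191.36$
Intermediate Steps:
$- \frac{9986}{1505} + \left(-22\right) \left(-3\right) 3 = \left(-9986\right) \frac{1}{1505} + 66 \cdot 3 = - \frac{9986}{1505} + 198 = \frac{288004}{1505}$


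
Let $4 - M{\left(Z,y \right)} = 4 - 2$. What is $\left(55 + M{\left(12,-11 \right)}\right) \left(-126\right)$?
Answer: $-7182$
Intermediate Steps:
$M{\left(Z,y \right)} = 2$ ($M{\left(Z,y \right)} = 4 - \left(4 - 2\right) = 4 - 2 = 2$)
$\left(55 + M{\left(12,-11 \right)}\right) \left(-126\right) = \left(55 + 2\right) \left(-126\right) = 57 \left(-126\right) = -7182$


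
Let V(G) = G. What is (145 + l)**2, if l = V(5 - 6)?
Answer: 20736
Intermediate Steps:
l = -1 (l = 5 - 6 = -1)
(145 + l)**2 = (145 - 1)**2 = 144**2 = 20736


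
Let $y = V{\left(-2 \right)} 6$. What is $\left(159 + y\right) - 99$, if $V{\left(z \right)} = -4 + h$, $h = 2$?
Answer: $48$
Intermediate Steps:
$V{\left(z \right)} = -2$ ($V{\left(z \right)} = -4 + 2 = -2$)
$y = -12$ ($y = \left(-2\right) 6 = -12$)
$\left(159 + y\right) - 99 = \left(159 - 12\right) - 99 = 147 - 99 = 48$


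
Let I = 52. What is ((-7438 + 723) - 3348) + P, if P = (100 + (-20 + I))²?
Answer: 7361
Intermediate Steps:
P = 17424 (P = (100 + (-20 + 52))² = (100 + 32)² = 132² = 17424)
((-7438 + 723) - 3348) + P = ((-7438 + 723) - 3348) + 17424 = (-6715 - 3348) + 17424 = -10063 + 17424 = 7361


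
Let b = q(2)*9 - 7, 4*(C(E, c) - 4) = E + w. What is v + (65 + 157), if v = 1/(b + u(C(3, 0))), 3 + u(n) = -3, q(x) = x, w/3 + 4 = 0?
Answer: 1111/5 ≈ 222.20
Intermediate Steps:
w = -12 (w = -12 + 3*0 = -12 + 0 = -12)
C(E, c) = 1 + E/4 (C(E, c) = 4 + (E - 12)/4 = 4 + (-12 + E)/4 = 4 + (-3 + E/4) = 1 + E/4)
u(n) = -6 (u(n) = -3 - 3 = -6)
b = 11 (b = 2*9 - 7 = 18 - 7 = 11)
v = ⅕ (v = 1/(11 - 6) = 1/5 = ⅕ ≈ 0.20000)
v + (65 + 157) = ⅕ + (65 + 157) = ⅕ + 222 = 1111/5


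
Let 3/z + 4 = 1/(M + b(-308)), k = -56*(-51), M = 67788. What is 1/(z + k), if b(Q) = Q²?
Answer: 216869/619215212 ≈ 0.00035023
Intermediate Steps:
k = 2856
z = -162652/216869 (z = 3/(-4 + 1/(67788 + (-308)²)) = 3/(-4 + 1/(67788 + 94864)) = 3/(-4 + 1/162652) = 3/(-650607/162652) = 3*(-162652/650607) = -162652/216869 ≈ -0.75000)
1/(z + k) = 1/(-162652/216869 + 2856) = 1/(619215212/216869) = 216869/619215212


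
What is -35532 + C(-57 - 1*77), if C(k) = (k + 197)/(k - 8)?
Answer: -5045607/142 ≈ -35532.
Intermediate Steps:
C(k) = (197 + k)/(-8 + k)
-35532 + C(-57 - 1*77) = -35532 + (197 + (-57 - 1*77))/(-8 + (-57 - 1*77)) = -35532 + (197 + (-57 - 77))/(-8 + (-57 - 77)) = -35532 + (197 - 134)/(-8 - 134) = -35532 + 63/(-142) = -35532 - 1/142*63 = -35532 - 63/142 = -5045607/142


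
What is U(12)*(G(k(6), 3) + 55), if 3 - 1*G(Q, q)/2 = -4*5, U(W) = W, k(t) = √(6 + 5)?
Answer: 1212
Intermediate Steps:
k(t) = √11
G(Q, q) = 46 (G(Q, q) = 6 - (-8)*5 = 6 - 2*(-20) = 6 + 40 = 46)
U(12)*(G(k(6), 3) + 55) = 12*(46 + 55) = 12*101 = 1212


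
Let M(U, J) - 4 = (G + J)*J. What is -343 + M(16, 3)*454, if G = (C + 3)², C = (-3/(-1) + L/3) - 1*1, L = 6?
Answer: 72297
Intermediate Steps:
C = 4 (C = (-3/(-1) + 6/3) - 1*1 = (-3*(-1) + 6*(⅓)) - 1 = (3 + 2) - 1 = 5 - 1 = 4)
G = 49 (G = (4 + 3)² = 7² = 49)
M(U, J) = 4 + J*(49 + J) (M(U, J) = 4 + (49 + J)*J = 4 + J*(49 + J))
-343 + M(16, 3)*454 = -343 + (4 + 3² + 49*3)*454 = -343 + (4 + 9 + 147)*454 = -343 + 160*454 = -343 + 72640 = 72297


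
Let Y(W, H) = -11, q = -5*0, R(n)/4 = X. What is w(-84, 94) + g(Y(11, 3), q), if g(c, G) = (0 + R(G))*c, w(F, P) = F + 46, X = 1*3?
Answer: -170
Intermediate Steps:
X = 3
R(n) = 12 (R(n) = 4*3 = 12)
q = 0
w(F, P) = 46 + F
g(c, G) = 12*c (g(c, G) = (0 + 12)*c = 12*c)
w(-84, 94) + g(Y(11, 3), q) = (46 - 84) + 12*(-11) = -38 - 132 = -170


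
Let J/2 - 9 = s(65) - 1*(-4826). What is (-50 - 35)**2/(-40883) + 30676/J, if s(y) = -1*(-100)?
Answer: 591408079/201757605 ≈ 2.9313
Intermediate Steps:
s(y) = 100
J = 9870 (J = 18 + 2*(100 - 1*(-4826)) = 18 + 2*(100 + 4826) = 18 + 2*4926 = 18 + 9852 = 9870)
(-50 - 35)**2/(-40883) + 30676/J = (-50 - 35)**2/(-40883) + 30676/9870 = (-85)**2*(-1/40883) + 30676*(1/9870) = 7225*(-1/40883) + 15338/4935 = -7225/40883 + 15338/4935 = 591408079/201757605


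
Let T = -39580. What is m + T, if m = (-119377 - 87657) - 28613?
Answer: -275227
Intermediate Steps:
m = -235647 (m = -207034 - 28613 = -235647)
m + T = -235647 - 39580 = -275227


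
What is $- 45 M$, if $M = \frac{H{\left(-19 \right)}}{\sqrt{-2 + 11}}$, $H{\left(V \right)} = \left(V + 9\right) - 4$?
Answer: $210$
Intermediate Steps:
$H{\left(V \right)} = 5 + V$ ($H{\left(V \right)} = \left(9 + V\right) - 4 = 5 + V$)
$M = - \frac{14}{3}$ ($M = \frac{5 - 19}{\sqrt{-2 + 11}} = - \frac{14}{\sqrt{9}} = - \frac{14}{3} \approx -4.6667$)
$- 45 M = \left(-45\right) \left(- \frac{14}{3}\right) = 210$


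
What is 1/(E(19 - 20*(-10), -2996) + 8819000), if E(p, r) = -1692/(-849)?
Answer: 283/2495777564 ≈ 1.1339e-7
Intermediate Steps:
E(p, r) = 564/283 (E(p, r) = -1692*(-1/849) = 564/283)
1/(E(19 - 20*(-10), -2996) + 8819000) = 1/(564/283 + 8819000) = 1/(2495777564/283) = 283/2495777564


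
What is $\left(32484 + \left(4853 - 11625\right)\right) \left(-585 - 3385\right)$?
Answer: $-102076640$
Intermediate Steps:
$\left(32484 + \left(4853 - 11625\right)\right) \left(-585 - 3385\right) = \left(32484 + \left(4853 - 11625\right)\right) \left(-3970\right) = \left(32484 - 6772\right) \left(-3970\right) = 25712 \left(-3970\right) = -102076640$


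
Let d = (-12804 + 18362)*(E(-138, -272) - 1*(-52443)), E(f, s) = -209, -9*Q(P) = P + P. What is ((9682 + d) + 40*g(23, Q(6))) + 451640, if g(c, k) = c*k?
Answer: 872330002/3 ≈ 2.9078e+8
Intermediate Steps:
Q(P) = -2*P/9 (Q(P) = -(P + P)/9 = -2*P/9)
d = 290316572 (d = (-12804 + 18362)*(-209 - 1*(-52443)) = 5558*(-209 + 52443) = 5558*52234 = 290316572)
((9682 + d) + 40*g(23, Q(6))) + 451640 = ((9682 + 290316572) + 40*(23*(-2/9*6))) + 451640 = (290326254 + 40*(23*(-4/3))) + 451640 = (290326254 + 40*(-92/3)) + 451640 = (290326254 - 3680/3) + 451640 = 870975082/3 + 451640 = 872330002/3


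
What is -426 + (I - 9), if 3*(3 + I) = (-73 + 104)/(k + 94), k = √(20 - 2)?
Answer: -5791969/13227 - 31*√2/8818 ≈ -437.90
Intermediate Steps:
k = 3*√2 (k = √18 = 3*√2 ≈ 4.2426)
I = -3 + 31/(3*(94 + 3*√2)) (I = -3 + ((-73 + 104)/(3*√2 + 94))/3 = -3 + (31/(94 + 3*√2))/3 = -3 + 31/(3*(94 + 3*√2)) ≈ -2.8948)
-426 + (I - 9) = -426 + ((-38224/13227 - 31*√2/8818) - 9) = -426 + (-157267/13227 - 31*√2/8818) = -5791969/13227 - 31*√2/8818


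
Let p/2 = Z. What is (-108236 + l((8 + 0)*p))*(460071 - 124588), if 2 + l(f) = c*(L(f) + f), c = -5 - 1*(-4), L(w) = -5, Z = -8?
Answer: -36267389715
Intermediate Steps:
c = -1 (c = -5 + 4 = -1)
p = -16 (p = 2*(-8) = -16)
l(f) = 3 - f (l(f) = -2 - (-5 + f) = -2 + (5 - f) = 3 - f)
(-108236 + l((8 + 0)*p))*(460071 - 124588) = (-108236 + (3 - (8 + 0)*(-16)))*(460071 - 124588) = (-108236 + (3 - 8*(-16)))*335483 = (-108236 + (3 - 1*(-128)))*335483 = (-108236 + (3 + 128))*335483 = (-108236 + 131)*335483 = -108105*335483 = -36267389715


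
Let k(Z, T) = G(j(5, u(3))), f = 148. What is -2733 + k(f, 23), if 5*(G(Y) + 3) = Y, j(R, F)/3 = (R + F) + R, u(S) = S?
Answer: -13641/5 ≈ -2728.2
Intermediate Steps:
j(R, F) = 3*F + 6*R (j(R, F) = 3*((R + F) + R) = 3*((F + R) + R) = 3*(F + 2*R) = 3*F + 6*R)
G(Y) = -3 + Y/5
k(Z, T) = 24/5 (k(Z, T) = -3 + (3*3 + 6*5)/5 = -3 + (9 + 30)/5 = -3 + (⅕)*39 = -3 + 39/5 = 24/5)
-2733 + k(f, 23) = -2733 + 24/5 = -13641/5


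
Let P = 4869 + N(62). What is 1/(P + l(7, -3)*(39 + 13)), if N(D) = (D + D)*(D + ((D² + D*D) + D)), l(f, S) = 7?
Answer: 1/973921 ≈ 1.0268e-6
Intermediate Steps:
N(D) = 2*D*(2*D + 2*D²) (N(D) = (2*D)*(D + ((D² + D²) + D)) = (2*D)*(D + (2*D² + D)) = (2*D)*(D + (D + 2*D²)) = (2*D)*(2*D + 2*D²) = 2*D*(2*D + 2*D²))
P = 973557 (P = 4869 + 4*62²*(1 + 62) = 4869 + 4*3844*63 = 4869 + 968688 = 973557)
1/(P + l(7, -3)*(39 + 13)) = 1/(973557 + 7*(39 + 13)) = 1/(973557 + 7*52) = 1/(973557 + 364) = 1/973921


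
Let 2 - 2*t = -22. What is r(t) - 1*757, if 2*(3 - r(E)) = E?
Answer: -760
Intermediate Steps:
t = 12 (t = 1 - 1/2*(-22) = 1 + 11 = 12)
r(E) = 3 - E/2
r(t) - 1*757 = (3 - 1/2*12) - 1*757 = (3 - 6) - 757 = -3 - 757 = -760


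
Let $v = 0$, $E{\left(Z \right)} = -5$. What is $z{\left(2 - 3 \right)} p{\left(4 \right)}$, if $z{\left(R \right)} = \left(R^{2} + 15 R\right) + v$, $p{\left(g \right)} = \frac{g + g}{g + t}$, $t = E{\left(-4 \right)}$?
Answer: $112$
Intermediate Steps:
$t = -5$
$p{\left(g \right)} = \frac{2 g}{-5 + g}$ ($p{\left(g \right)} = \frac{g + g}{g - 5} = \frac{2 g}{-5 + g}$)
$z{\left(R \right)} = R^{2} + 15 R$ ($z{\left(R \right)} = \left(R^{2} + 15 R\right) + 0 = R^{2} + 15 R$)
$z{\left(2 - 3 \right)} p{\left(4 \right)} = \left(2 - 3\right) \left(15 + \left(2 - 3\right)\right) 2 \cdot 4 \frac{1}{-5 + 4} = \left(2 - 3\right) \left(15 + \left(2 - 3\right)\right) 2 \cdot 4 \frac{1}{-1} = - (15 - 1) 2 \cdot 4 \left(-1\right) = \left(-1\right) 14 \left(-8\right) = \left(-14\right) \left(-8\right) = 112$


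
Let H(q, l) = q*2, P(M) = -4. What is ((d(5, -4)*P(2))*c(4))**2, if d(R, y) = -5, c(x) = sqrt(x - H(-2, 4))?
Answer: 3200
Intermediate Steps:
H(q, l) = 2*q
c(x) = sqrt(4 + x) (c(x) = sqrt(x - 2*(-2)) = sqrt(x - 1*(-4)) = sqrt(x + 4) = sqrt(4 + x))
((d(5, -4)*P(2))*c(4))**2 = ((-5*(-4))*sqrt(4 + 4))**2 = (20*sqrt(8))**2 = (20*(2*sqrt(2)))**2 = (40*sqrt(2))**2 = 3200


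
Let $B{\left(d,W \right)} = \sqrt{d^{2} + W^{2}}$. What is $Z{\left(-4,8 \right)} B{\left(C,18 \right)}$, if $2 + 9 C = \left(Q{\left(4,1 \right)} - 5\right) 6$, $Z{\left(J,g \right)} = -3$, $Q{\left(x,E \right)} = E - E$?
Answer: $- \frac{2 \sqrt{6817}}{3} \approx -55.043$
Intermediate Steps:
$Q{\left(x,E \right)} = 0$
$C = - \frac{32}{9}$ ($C = - \frac{2}{9} + \frac{\left(0 - 5\right) 6}{9} = - \frac{2}{9} + \frac{\left(-5\right) 6}{9} = - \frac{2}{9} + \frac{1}{9} \left(-30\right) = - \frac{2}{9} - \frac{10}{3} = - \frac{32}{9} \approx -3.5556$)
$B{\left(d,W \right)} = \sqrt{W^{2} + d^{2}}$
$Z{\left(-4,8 \right)} B{\left(C,18 \right)} = - 3 \sqrt{18^{2} + \left(- \frac{32}{9}\right)^{2}} = - 3 \sqrt{324 + \frac{1024}{81}} = - 3 \sqrt{\frac{27268}{81}} = - 3 \frac{2 \sqrt{6817}}{9} = - \frac{2 \sqrt{6817}}{3}$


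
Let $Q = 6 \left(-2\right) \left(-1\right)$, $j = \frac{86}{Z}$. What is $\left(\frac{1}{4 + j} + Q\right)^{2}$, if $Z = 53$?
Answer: $\frac{13169641}{88804} \approx 148.3$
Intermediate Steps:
$j = \frac{86}{53} \approx 1.6226$
$Q = 12$ ($Q = \left(-12\right) \left(-1\right) = 12$)
$\left(\frac{1}{4 + j} + Q\right)^{2} = \left(\frac{1}{4 + \frac{86}{53}} + 12\right)^{2} = \left(\frac{1}{\frac{298}{53}} + 12\right)^{2} = \left(\frac{53}{298} + 12\right)^{2} = \left(\frac{3629}{298}\right)^{2} = \frac{13169641}{88804}$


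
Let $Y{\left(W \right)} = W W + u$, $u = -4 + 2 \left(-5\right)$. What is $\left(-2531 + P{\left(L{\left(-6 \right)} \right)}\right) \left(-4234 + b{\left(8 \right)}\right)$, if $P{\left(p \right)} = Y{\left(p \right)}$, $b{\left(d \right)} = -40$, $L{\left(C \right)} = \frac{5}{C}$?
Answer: $\frac{195738515}{18} \approx 1.0874 \cdot 10^{7}$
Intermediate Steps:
$u = -14$ ($u = -4 - 10 = -14$)
$Y{\left(W \right)} = -14 + W^{2}$ ($Y{\left(W \right)} = W W - 14 = W^{2} - 14 = -14 + W^{2}$)
$P{\left(p \right)} = -14 + p^{2}$
$\left(-2531 + P{\left(L{\left(-6 \right)} \right)}\right) \left(-4234 + b{\left(8 \right)}\right) = \left(-2531 - \left(14 - \left(\frac{5}{-6}\right)^{2}\right)\right) \left(-4234 - 40\right) = \left(-2531 - \left(14 - \left(5 \left(- \frac{1}{6}\right)\right)^{2}\right)\right) \left(-4274\right) = \left(-2531 - \left(14 - \left(- \frac{5}{6}\right)^{2}\right)\right) \left(-4274\right) = \left(-2531 + \left(-14 + \frac{25}{36}\right)\right) \left(-4274\right) = \left(-2531 - \frac{479}{36}\right) \left(-4274\right) = \left(- \frac{91595}{36}\right) \left(-4274\right) = \frac{195738515}{18}$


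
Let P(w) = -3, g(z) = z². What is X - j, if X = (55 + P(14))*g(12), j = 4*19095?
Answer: -68892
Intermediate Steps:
j = 76380
X = 7488 (X = (55 - 3)*12² = 52*144 = 7488)
X - j = 7488 - 1*76380 = 7488 - 76380 = -68892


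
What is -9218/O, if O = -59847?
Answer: 9218/59847 ≈ 0.15403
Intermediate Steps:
-9218/O = -9218/(-59847) = -9218*(-1/59847) = 9218/59847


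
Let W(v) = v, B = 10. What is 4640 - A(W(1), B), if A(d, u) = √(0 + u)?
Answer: 4640 - √10 ≈ 4636.8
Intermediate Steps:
A(d, u) = √u
4640 - A(W(1), B) = 4640 - √10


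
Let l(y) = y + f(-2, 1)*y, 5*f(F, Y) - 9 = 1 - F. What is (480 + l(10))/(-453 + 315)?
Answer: -257/69 ≈ -3.7246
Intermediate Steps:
f(F, Y) = 2 - F/5 (f(F, Y) = 9/5 + (1 - F)/5 = 9/5 + (⅕ - F/5) = 2 - F/5)
l(y) = 17*y/5 (l(y) = y + (2 - ⅕*(-2))*y = y + (2 + ⅖)*y = y + 12*y/5 = 17*y/5)
(480 + l(10))/(-453 + 315) = (480 + (17/5)*10)/(-453 + 315) = (480 + 34)/(-138) = -1/138*514 = -257/69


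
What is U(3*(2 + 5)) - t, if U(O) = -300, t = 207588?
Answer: -207888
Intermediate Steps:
U(3*(2 + 5)) - t = -300 - 1*207588 = -300 - 207588 = -207888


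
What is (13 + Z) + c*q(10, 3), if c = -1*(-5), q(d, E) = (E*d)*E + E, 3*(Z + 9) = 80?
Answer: 1487/3 ≈ 495.67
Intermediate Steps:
Z = 53/3 (Z = -9 + (⅓)*80 = -9 + 80/3 = 53/3 ≈ 17.667)
q(d, E) = E + d*E² (q(d, E) = d*E² + E = E + d*E²)
c = 5
(13 + Z) + c*q(10, 3) = (13 + 53/3) + 5*(3*(1 + 3*10)) = 92/3 + 5*(3*(1 + 30)) = 92/3 + 5*(3*31) = 92/3 + 5*93 = 92/3 + 465 = 1487/3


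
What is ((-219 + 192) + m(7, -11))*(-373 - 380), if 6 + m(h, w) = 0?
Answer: 24849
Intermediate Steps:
m(h, w) = -6 (m(h, w) = -6 + 0 = -6)
((-219 + 192) + m(7, -11))*(-373 - 380) = ((-219 + 192) - 6)*(-373 - 380) = (-27 - 6)*(-753) = -33*(-753) = 24849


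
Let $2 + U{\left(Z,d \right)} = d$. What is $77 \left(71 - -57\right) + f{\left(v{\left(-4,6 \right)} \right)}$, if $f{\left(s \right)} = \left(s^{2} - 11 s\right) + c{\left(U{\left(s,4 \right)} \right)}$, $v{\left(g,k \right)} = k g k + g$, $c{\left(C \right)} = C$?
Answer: $33390$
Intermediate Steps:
$U{\left(Z,d \right)} = -2 + d$
$v{\left(g,k \right)} = g + g k^{2}$ ($v{\left(g,k \right)} = g k k + g = g k^{2} + g = g + g k^{2}$)
$f{\left(s \right)} = 2 + s^{2} - 11 s$ ($f{\left(s \right)} = \left(s^{2} - 11 s\right) + \left(-2 + 4\right) = \left(s^{2} - 11 s\right) + 2 = 2 + s^{2} - 11 s$)
$77 \left(71 - -57\right) + f{\left(v{\left(-4,6 \right)} \right)} = 77 \left(71 - -57\right) + \left(2 + \left(- 4 \left(1 + 6^{2}\right)\right)^{2} - 11 \left(- 4 \left(1 + 6^{2}\right)\right)\right) = 77 \left(71 + 57\right) + \left(2 + \left(- 4 \left(1 + 36\right)\right)^{2} - 11 \left(- 4 \left(1 + 36\right)\right)\right) = 77 \cdot 128 + \left(2 + \left(\left(-4\right) 37\right)^{2} - 11 \left(\left(-4\right) 37\right)\right) = 9856 + \left(2 + \left(-148\right)^{2} - -1628\right) = 9856 + \left(2 + 21904 + 1628\right) = 9856 + 23534 = 33390$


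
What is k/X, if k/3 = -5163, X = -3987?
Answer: 1721/443 ≈ 3.8849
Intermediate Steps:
k = -15489 (k = 3*(-5163) = -15489)
k/X = -15489/(-3987) = -15489*(-1/3987) = 1721/443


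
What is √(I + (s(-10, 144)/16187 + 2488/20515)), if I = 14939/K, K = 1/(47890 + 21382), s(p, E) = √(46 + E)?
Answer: √(114118230777716992496983280 + 6812545397075*√190)/332076305 ≈ 32169.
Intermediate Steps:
K = 1/69272 ≈ 1.4436e-5
I = 1034854408 (I = 14939/(1/69272) = 14939*69272 = 1034854408)
√(I + (s(-10, 144)/16187 + 2488/20515)) = √(1034854408 + (√(46 + 144)/16187 + 2488/20515)) = √(1034854408 + (√190*(1/16187) + 2488*(1/20515))) = √(1034854408 + (√190/16187 + 2488/20515)) = √(1034854408 + (2488/20515 + √190/16187)) = √(21230038182608/20515 + √190/16187)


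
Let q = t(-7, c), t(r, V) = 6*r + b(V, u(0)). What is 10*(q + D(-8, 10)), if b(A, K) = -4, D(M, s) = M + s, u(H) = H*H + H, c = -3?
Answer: -440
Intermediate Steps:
u(H) = H + H² (u(H) = H² + H = H + H²)
t(r, V) = -4 + 6*r (t(r, V) = 6*r - 4 = -4 + 6*r)
q = -46 (q = -4 + 6*(-7) = -4 - 42 = -46)
10*(q + D(-8, 10)) = 10*(-46 + (-8 + 10)) = 10*(-46 + 2) = 10*(-44) = -440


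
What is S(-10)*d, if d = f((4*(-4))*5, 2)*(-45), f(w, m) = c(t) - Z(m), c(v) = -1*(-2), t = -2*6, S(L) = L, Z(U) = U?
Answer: 0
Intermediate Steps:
t = -12
c(v) = 2
f(w, m) = 2 - m
d = 0 (d = (2 - 1*2)*(-45) = (2 - 2)*(-45) = 0*(-45) = 0)
S(-10)*d = -10*0 = 0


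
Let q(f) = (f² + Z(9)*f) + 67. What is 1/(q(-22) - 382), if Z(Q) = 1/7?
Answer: 7/1161 ≈ 0.0060293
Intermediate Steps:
Z(Q) = ⅐
q(f) = 67 + f² + f/7 (q(f) = (f² + f/7) + 67 = 67 + f² + f/7)
1/(q(-22) - 382) = 1/((67 + (-22)² + (⅐)*(-22)) - 382) = 1/((67 + 484 - 22/7) - 382) = 1/(3835/7 - 382) = 1/(1161/7) = 7/1161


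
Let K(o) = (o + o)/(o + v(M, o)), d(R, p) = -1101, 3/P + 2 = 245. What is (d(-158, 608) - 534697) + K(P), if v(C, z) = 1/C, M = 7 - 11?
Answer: -41256454/77 ≈ -5.3580e+5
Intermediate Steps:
P = 1/81 (P = 3/(-2 + 245) = 3/243 = 3*(1/243) = 1/81 ≈ 0.012346)
M = -4
K(o) = 2*o/(-1/4 + o) (K(o) = (o + o)/(o + 1/(-4)) = (2*o)/(o - 1/4) = (2*o)/(-1/4 + o) = 2*o/(-1/4 + o))
(d(-158, 608) - 534697) + K(P) = (-1101 - 534697) + 8*(1/81)/(-1 + 4*(1/81)) = -535798 + 8*(1/81)/(-1 + 4/81) = -535798 + 8*(1/81)/(-77/81) = -535798 + 8*(1/81)*(-81/77) = -535798 - 8/77 = -41256454/77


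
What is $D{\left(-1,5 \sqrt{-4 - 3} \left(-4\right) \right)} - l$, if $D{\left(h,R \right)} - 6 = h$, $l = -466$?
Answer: $471$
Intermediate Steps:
$D{\left(h,R \right)} = 6 + h$
$D{\left(-1,5 \sqrt{-4 - 3} \left(-4\right) \right)} - l = \left(6 - 1\right) - -466 = 5 + 466 = 471$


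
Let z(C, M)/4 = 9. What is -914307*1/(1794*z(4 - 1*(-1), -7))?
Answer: -304769/21528 ≈ -14.157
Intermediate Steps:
z(C, M) = 36 (z(C, M) = 4*9 = 36)
-914307*1/(1794*z(4 - 1*(-1), -7)) = -914307/((36*46)*39) = -914307/(1656*39) = -914307/64584 = -914307*1/64584 = -304769/21528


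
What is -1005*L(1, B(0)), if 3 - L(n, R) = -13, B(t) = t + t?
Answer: -16080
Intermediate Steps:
B(t) = 2*t
L(n, R) = 16 (L(n, R) = 3 - 1*(-13) = 3 + 13 = 16)
-1005*L(1, B(0)) = -1005*16 = -16080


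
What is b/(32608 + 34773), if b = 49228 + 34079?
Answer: 83307/67381 ≈ 1.2364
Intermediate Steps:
b = 83307
b/(32608 + 34773) = 83307/(32608 + 34773) = 83307/67381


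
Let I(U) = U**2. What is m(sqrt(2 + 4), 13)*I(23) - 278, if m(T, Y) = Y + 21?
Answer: 17708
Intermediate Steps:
m(T, Y) = 21 + Y
m(sqrt(2 + 4), 13)*I(23) - 278 = (21 + 13)*23**2 - 278 = 34*529 - 278 = 17986 - 278 = 17708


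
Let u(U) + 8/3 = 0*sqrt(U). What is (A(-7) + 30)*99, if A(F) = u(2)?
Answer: 2706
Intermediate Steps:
u(U) = -8/3 (u(U) = -8/3 + 0*sqrt(U) = -8/3 + 0 = -8/3)
A(F) = -8/3
(A(-7) + 30)*99 = (-8/3 + 30)*99 = (82/3)*99 = 2706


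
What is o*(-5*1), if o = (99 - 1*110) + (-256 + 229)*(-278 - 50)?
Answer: -44225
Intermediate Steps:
o = 8845 (o = (99 - 110) - 27*(-328) = -11 + 8856 = 8845)
o*(-5*1) = 8845*(-5*1) = 8845*(-5) = -44225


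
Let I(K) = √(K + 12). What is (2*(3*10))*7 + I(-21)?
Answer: 420 + 3*I ≈ 420.0 + 3.0*I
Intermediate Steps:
I(K) = √(12 + K)
(2*(3*10))*7 + I(-21) = (2*(3*10))*7 + √(12 - 21) = (2*30)*7 + √(-9) = 60*7 + 3*I = 420 + 3*I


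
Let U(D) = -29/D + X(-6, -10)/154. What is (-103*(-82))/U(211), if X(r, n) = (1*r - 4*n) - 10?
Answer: 137222162/299 ≈ 4.5894e+5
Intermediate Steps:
X(r, n) = -10 + r - 4*n (X(r, n) = (r - 4*n) - 10 = -10 + r - 4*n)
U(D) = 12/77 - 29/D (U(D) = -29/D + (-10 - 6 - 4*(-10))/154 = -29/D + (-10 - 6 + 40)*(1/154) = -29/D + 24*(1/154) = -29/D + 12/77 = 12/77 - 29/D)
(-103*(-82))/U(211) = (-103*(-82))/(12/77 - 29/211) = 8446/(12/77 - 29*1/211) = 8446/(12/77 - 29/211) = 8446/(299/16247) = 8446*(16247/299) = 137222162/299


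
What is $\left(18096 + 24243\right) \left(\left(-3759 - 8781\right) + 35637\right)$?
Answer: $977903883$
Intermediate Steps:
$\left(18096 + 24243\right) \left(\left(-3759 - 8781\right) + 35637\right) = 42339 \left(\left(-3759 - 8781\right) + 35637\right) = 42339 \left(-12540 + 35637\right) = 42339 \cdot 23097 = 977903883$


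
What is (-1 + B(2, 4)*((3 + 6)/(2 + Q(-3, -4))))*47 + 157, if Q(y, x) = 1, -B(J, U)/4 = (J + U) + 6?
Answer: -6658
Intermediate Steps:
B(J, U) = -24 - 4*J - 4*U (B(J, U) = -4*((J + U) + 6) = -4*(6 + J + U) = -24 - 4*J - 4*U)
(-1 + B(2, 4)*((3 + 6)/(2 + Q(-3, -4))))*47 + 157 = (-1 + (-24 - 4*2 - 4*4)*((3 + 6)/(2 + 1)))*47 + 157 = (-1 + (-24 - 8 - 16)*(9/3))*47 + 157 = (-1 - 432/3)*47 + 157 = (-1 - 48*3)*47 + 157 = (-1 - 144)*47 + 157 = -145*47 + 157 = -6815 + 157 = -6658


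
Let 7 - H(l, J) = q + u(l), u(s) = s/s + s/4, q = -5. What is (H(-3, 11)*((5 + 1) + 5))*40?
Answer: 5170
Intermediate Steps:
u(s) = 1 + s/4 (u(s) = 1 + s*(¼) = 1 + s/4)
H(l, J) = 11 - l/4 (H(l, J) = 7 - (-5 + (1 + l/4)) = 7 - (-4 + l/4) = 7 + (4 - l/4) = 11 - l/4)
(H(-3, 11)*((5 + 1) + 5))*40 = ((11 - ¼*(-3))*((5 + 1) + 5))*40 = ((11 + ¾)*(6 + 5))*40 = ((47/4)*11)*40 = (517/4)*40 = 5170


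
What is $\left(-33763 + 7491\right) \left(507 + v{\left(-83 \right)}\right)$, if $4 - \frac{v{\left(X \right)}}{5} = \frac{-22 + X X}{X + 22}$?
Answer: $- \frac{1746615104}{61} \approx -2.8633 \cdot 10^{7}$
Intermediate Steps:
$v{\left(X \right)} = 20 - \frac{5 \left(-22 + X^{2}\right)}{22 + X}$ ($v{\left(X \right)} = 20 - 5 \frac{-22 + X X}{X + 22} = 20 - 5 \frac{-22 + X^{2}}{22 + X} = 20 - \frac{5 \left(-22 + X^{2}\right)}{22 + X}$)
$\left(-33763 + 7491\right) \left(507 + v{\left(-83 \right)}\right) = \left(-33763 + 7491\right) \left(507 + \frac{5 \left(110 - \left(-83\right)^{2} + 4 \left(-83\right)\right)}{22 - 83}\right) = - 26272 \left(507 + \frac{5 \left(110 - 6889 - 332\right)}{-61}\right) = - 26272 \left(507 + 5 \left(- \frac{1}{61}\right) \left(110 - 6889 - 332\right)\right) = - 26272 \left(507 + 5 \left(- \frac{1}{61}\right) \left(-7111\right)\right) = - 26272 \left(507 + \frac{35555}{61}\right) = \left(-26272\right) \frac{66482}{61} = - \frac{1746615104}{61}$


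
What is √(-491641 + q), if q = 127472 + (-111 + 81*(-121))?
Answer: I*√374081 ≈ 611.62*I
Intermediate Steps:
q = 117560 (q = 127472 + (-111 - 9801) = 127472 - 9912 = 117560)
√(-491641 + q) = √(-491641 + 117560) = √(-374081) = I*√374081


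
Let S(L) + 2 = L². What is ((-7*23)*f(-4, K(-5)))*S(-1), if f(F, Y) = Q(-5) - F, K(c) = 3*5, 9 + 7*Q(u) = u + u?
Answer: 207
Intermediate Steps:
Q(u) = -9/7 + 2*u/7 (Q(u) = -9/7 + (u + u)/7 = -9/7 + (2*u)/7 = -9/7 + 2*u/7)
K(c) = 15
f(F, Y) = -19/7 - F (f(F, Y) = (-9/7 + (2/7)*(-5)) - F = (-9/7 - 10/7) - F = -19/7 - F)
S(L) = -2 + L²
((-7*23)*f(-4, K(-5)))*S(-1) = ((-7*23)*(-19/7 - 1*(-4)))*(-2 + (-1)²) = (-161*(-19/7 + 4))*(-2 + 1) = -161*9/7*(-1) = -207*(-1) = 207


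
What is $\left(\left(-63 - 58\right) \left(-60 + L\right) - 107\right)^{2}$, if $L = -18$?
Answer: $87067561$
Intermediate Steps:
$\left(\left(-63 - 58\right) \left(-60 + L\right) - 107\right)^{2} = \left(\left(-63 - 58\right) \left(-60 - 18\right) - 107\right)^{2} = \left(\left(-121\right) \left(-78\right) - 107\right)^{2} = \left(9438 - 107\right)^{2} = 9331^{2} = 87067561$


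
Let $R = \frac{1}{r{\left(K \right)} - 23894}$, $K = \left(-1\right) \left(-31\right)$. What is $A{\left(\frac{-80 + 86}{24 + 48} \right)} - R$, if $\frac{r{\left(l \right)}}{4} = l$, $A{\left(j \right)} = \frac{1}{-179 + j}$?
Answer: $- \frac{283093}{51034190} \approx -0.0055471$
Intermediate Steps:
$K = 31$
$r{\left(l \right)} = 4 l$
$R = - \frac{1}{23770}$ ($R = \frac{1}{4 \cdot 31 - 23894} = \frac{1}{124 - 23894} = \frac{1}{-23770} = - \frac{1}{23770} \approx -4.207 \cdot 10^{-5}$)
$A{\left(\frac{-80 + 86}{24 + 48} \right)} - R = \frac{1}{-179 + \frac{-80 + 86}{24 + 48}} - - \frac{1}{23770} = \frac{1}{-179 + \frac{6}{72}} + \frac{1}{23770} = \frac{1}{-179 + 6 \cdot \frac{1}{72}} + \frac{1}{23770} = \frac{1}{-179 + \frac{1}{12}} + \frac{1}{23770} = \frac{1}{- \frac{2147}{12}} + \frac{1}{23770} = - \frac{12}{2147} + \frac{1}{23770} = - \frac{283093}{51034190}$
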